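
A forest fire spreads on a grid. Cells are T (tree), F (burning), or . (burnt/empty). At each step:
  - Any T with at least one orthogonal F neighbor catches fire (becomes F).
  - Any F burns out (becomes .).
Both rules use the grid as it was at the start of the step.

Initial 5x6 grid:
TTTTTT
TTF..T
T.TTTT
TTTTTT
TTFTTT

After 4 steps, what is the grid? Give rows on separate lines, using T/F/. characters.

Step 1: 6 trees catch fire, 2 burn out
  TTFTTT
  TF...T
  T.FTTT
  TTFTTT
  TF.FTT
Step 2: 8 trees catch fire, 6 burn out
  TF.FTT
  F....T
  T..FTT
  TF.FTT
  F...FT
Step 3: 7 trees catch fire, 8 burn out
  F...FT
  .....T
  F...FT
  F...FT
  .....F
Step 4: 3 trees catch fire, 7 burn out
  .....F
  .....T
  .....F
  .....F
  ......

.....F
.....T
.....F
.....F
......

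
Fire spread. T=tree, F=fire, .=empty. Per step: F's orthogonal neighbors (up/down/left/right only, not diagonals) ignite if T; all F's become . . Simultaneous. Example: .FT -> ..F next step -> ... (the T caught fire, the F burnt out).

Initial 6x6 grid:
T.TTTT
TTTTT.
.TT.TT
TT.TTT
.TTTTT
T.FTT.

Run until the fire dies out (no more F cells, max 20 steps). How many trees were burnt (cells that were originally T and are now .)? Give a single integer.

Answer: 26

Derivation:
Step 1: +2 fires, +1 burnt (F count now 2)
Step 2: +3 fires, +2 burnt (F count now 3)
Step 3: +3 fires, +3 burnt (F count now 3)
Step 4: +4 fires, +3 burnt (F count now 4)
Step 5: +4 fires, +4 burnt (F count now 4)
Step 6: +4 fires, +4 burnt (F count now 4)
Step 7: +4 fires, +4 burnt (F count now 4)
Step 8: +2 fires, +4 burnt (F count now 2)
Step 9: +0 fires, +2 burnt (F count now 0)
Fire out after step 9
Initially T: 27, now '.': 35
Total burnt (originally-T cells now '.'): 26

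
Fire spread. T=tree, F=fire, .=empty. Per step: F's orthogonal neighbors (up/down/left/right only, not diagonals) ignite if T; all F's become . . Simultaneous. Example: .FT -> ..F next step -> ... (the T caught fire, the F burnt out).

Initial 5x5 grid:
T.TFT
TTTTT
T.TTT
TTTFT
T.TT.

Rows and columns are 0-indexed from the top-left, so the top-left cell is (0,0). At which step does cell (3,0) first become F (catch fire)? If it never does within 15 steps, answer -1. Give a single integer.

Step 1: cell (3,0)='T' (+7 fires, +2 burnt)
Step 2: cell (3,0)='T' (+6 fires, +7 burnt)
Step 3: cell (3,0)='F' (+2 fires, +6 burnt)
  -> target ignites at step 3
Step 4: cell (3,0)='.' (+3 fires, +2 burnt)
Step 5: cell (3,0)='.' (+1 fires, +3 burnt)
Step 6: cell (3,0)='.' (+0 fires, +1 burnt)
  fire out at step 6

3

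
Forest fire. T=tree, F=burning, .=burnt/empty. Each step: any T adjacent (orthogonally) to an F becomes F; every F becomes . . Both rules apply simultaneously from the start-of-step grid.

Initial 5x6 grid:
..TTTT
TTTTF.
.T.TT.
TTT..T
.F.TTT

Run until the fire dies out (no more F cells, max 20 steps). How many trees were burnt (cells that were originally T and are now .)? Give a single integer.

Step 1: +4 fires, +2 burnt (F count now 4)
Step 2: +7 fires, +4 burnt (F count now 7)
Step 3: +2 fires, +7 burnt (F count now 2)
Step 4: +1 fires, +2 burnt (F count now 1)
Step 5: +0 fires, +1 burnt (F count now 0)
Fire out after step 5
Initially T: 18, now '.': 26
Total burnt (originally-T cells now '.'): 14

Answer: 14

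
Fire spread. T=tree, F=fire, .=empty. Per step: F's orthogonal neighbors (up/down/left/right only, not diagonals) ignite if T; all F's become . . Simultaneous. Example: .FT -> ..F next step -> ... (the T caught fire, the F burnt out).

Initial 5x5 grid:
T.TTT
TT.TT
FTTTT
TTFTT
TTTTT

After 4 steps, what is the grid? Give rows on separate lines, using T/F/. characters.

Step 1: 7 trees catch fire, 2 burn out
  T.TTT
  FT.TT
  .FFTT
  FF.FT
  TTFTT
Step 2: 7 trees catch fire, 7 burn out
  F.TTT
  .F.TT
  ...FT
  ....F
  FF.FT
Step 3: 3 trees catch fire, 7 burn out
  ..TTT
  ...FT
  ....F
  .....
  ....F
Step 4: 2 trees catch fire, 3 burn out
  ..TFT
  ....F
  .....
  .....
  .....

..TFT
....F
.....
.....
.....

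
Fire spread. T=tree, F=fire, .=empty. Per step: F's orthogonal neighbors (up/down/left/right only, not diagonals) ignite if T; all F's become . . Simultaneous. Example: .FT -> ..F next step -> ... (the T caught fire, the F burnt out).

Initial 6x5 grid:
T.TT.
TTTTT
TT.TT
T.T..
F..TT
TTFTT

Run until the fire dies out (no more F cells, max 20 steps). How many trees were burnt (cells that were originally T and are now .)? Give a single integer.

Answer: 19

Derivation:
Step 1: +4 fires, +2 burnt (F count now 4)
Step 2: +3 fires, +4 burnt (F count now 3)
Step 3: +3 fires, +3 burnt (F count now 3)
Step 4: +2 fires, +3 burnt (F count now 2)
Step 5: +1 fires, +2 burnt (F count now 1)
Step 6: +2 fires, +1 burnt (F count now 2)
Step 7: +3 fires, +2 burnt (F count now 3)
Step 8: +1 fires, +3 burnt (F count now 1)
Step 9: +0 fires, +1 burnt (F count now 0)
Fire out after step 9
Initially T: 20, now '.': 29
Total burnt (originally-T cells now '.'): 19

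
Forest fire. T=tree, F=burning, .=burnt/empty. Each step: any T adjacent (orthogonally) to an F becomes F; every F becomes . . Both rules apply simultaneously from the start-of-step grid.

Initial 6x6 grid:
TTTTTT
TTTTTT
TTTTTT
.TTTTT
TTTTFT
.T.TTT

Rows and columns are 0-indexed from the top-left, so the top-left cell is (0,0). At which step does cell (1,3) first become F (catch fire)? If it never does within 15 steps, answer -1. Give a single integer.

Step 1: cell (1,3)='T' (+4 fires, +1 burnt)
Step 2: cell (1,3)='T' (+6 fires, +4 burnt)
Step 3: cell (1,3)='T' (+5 fires, +6 burnt)
Step 4: cell (1,3)='F' (+7 fires, +5 burnt)
  -> target ignites at step 4
Step 5: cell (1,3)='.' (+4 fires, +7 burnt)
Step 6: cell (1,3)='.' (+3 fires, +4 burnt)
Step 7: cell (1,3)='.' (+2 fires, +3 burnt)
Step 8: cell (1,3)='.' (+1 fires, +2 burnt)
Step 9: cell (1,3)='.' (+0 fires, +1 burnt)
  fire out at step 9

4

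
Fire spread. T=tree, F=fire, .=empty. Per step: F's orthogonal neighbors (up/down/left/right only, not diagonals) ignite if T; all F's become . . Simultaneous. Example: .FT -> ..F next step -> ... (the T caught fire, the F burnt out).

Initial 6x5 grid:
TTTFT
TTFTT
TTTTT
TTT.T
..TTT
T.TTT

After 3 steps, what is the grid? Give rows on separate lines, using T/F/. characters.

Step 1: 5 trees catch fire, 2 burn out
  TTF.F
  TF.FT
  TTFTT
  TTT.T
  ..TTT
  T.TTT
Step 2: 6 trees catch fire, 5 burn out
  TF...
  F...F
  TF.FT
  TTF.T
  ..TTT
  T.TTT
Step 3: 5 trees catch fire, 6 burn out
  F....
  .....
  F...F
  TF..T
  ..FTT
  T.TTT

F....
.....
F...F
TF..T
..FTT
T.TTT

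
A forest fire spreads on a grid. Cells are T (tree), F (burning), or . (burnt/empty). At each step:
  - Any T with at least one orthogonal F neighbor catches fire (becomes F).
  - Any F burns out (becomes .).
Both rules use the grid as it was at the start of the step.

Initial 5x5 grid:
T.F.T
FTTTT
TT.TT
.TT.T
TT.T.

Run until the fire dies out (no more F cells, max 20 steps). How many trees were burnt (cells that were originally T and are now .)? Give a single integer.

Step 1: +4 fires, +2 burnt (F count now 4)
Step 2: +2 fires, +4 burnt (F count now 2)
Step 3: +3 fires, +2 burnt (F count now 3)
Step 4: +4 fires, +3 burnt (F count now 4)
Step 5: +2 fires, +4 burnt (F count now 2)
Step 6: +0 fires, +2 burnt (F count now 0)
Fire out after step 6
Initially T: 16, now '.': 24
Total burnt (originally-T cells now '.'): 15

Answer: 15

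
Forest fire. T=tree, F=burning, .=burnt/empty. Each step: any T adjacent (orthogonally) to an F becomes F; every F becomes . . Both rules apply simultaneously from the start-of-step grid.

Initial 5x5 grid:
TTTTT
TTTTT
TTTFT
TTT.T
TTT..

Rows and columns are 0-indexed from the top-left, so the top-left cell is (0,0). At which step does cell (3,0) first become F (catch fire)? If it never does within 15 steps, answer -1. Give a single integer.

Step 1: cell (3,0)='T' (+3 fires, +1 burnt)
Step 2: cell (3,0)='T' (+6 fires, +3 burnt)
Step 3: cell (3,0)='T' (+6 fires, +6 burnt)
Step 4: cell (3,0)='F' (+4 fires, +6 burnt)
  -> target ignites at step 4
Step 5: cell (3,0)='.' (+2 fires, +4 burnt)
Step 6: cell (3,0)='.' (+0 fires, +2 burnt)
  fire out at step 6

4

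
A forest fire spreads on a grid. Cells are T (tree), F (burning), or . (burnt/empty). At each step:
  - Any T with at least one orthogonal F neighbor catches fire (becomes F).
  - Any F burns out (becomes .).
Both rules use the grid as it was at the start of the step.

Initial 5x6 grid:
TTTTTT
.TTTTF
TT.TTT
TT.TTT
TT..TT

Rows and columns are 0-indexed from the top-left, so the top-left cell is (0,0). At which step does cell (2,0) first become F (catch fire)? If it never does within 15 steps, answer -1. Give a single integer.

Step 1: cell (2,0)='T' (+3 fires, +1 burnt)
Step 2: cell (2,0)='T' (+4 fires, +3 burnt)
Step 3: cell (2,0)='T' (+5 fires, +4 burnt)
Step 4: cell (2,0)='T' (+4 fires, +5 burnt)
Step 5: cell (2,0)='T' (+2 fires, +4 burnt)
Step 6: cell (2,0)='F' (+3 fires, +2 burnt)
  -> target ignites at step 6
Step 7: cell (2,0)='.' (+2 fires, +3 burnt)
Step 8: cell (2,0)='.' (+1 fires, +2 burnt)
Step 9: cell (2,0)='.' (+0 fires, +1 burnt)
  fire out at step 9

6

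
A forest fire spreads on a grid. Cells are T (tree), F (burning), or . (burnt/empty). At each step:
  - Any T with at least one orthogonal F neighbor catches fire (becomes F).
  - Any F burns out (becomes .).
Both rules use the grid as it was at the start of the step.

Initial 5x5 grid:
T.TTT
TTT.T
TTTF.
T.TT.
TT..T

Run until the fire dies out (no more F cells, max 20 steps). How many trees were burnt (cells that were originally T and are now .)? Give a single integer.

Answer: 16

Derivation:
Step 1: +2 fires, +1 burnt (F count now 2)
Step 2: +3 fires, +2 burnt (F count now 3)
Step 3: +3 fires, +3 burnt (F count now 3)
Step 4: +3 fires, +3 burnt (F count now 3)
Step 5: +3 fires, +3 burnt (F count now 3)
Step 6: +2 fires, +3 burnt (F count now 2)
Step 7: +0 fires, +2 burnt (F count now 0)
Fire out after step 7
Initially T: 17, now '.': 24
Total burnt (originally-T cells now '.'): 16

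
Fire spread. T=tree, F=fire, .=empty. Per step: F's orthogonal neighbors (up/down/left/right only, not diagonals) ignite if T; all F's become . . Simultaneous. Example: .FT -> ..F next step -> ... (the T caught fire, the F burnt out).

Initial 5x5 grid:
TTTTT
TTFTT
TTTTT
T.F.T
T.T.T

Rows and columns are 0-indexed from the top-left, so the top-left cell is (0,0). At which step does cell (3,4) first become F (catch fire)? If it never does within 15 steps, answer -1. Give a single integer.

Step 1: cell (3,4)='T' (+5 fires, +2 burnt)
Step 2: cell (3,4)='T' (+6 fires, +5 burnt)
Step 3: cell (3,4)='T' (+4 fires, +6 burnt)
Step 4: cell (3,4)='F' (+2 fires, +4 burnt)
  -> target ignites at step 4
Step 5: cell (3,4)='.' (+2 fires, +2 burnt)
Step 6: cell (3,4)='.' (+0 fires, +2 burnt)
  fire out at step 6

4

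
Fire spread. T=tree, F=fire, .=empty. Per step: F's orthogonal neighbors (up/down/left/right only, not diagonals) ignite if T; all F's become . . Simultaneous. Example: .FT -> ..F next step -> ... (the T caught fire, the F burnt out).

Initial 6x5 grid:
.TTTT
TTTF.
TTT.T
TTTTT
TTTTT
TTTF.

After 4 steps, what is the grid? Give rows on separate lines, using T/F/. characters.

Step 1: 4 trees catch fire, 2 burn out
  .TTFT
  TTF..
  TTT.T
  TTTTT
  TTTFT
  TTF..
Step 2: 8 trees catch fire, 4 burn out
  .TF.F
  TF...
  TTF.T
  TTTFT
  TTF.F
  TF...
Step 3: 7 trees catch fire, 8 burn out
  .F...
  F....
  TF..T
  TTF.F
  TF...
  F....
Step 4: 4 trees catch fire, 7 burn out
  .....
  .....
  F...F
  TF...
  F....
  .....

.....
.....
F...F
TF...
F....
.....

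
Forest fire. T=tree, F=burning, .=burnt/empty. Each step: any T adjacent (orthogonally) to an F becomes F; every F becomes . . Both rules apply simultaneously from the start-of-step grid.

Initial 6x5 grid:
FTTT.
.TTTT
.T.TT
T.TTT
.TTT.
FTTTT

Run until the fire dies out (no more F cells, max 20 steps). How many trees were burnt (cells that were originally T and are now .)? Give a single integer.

Step 1: +2 fires, +2 burnt (F count now 2)
Step 2: +4 fires, +2 burnt (F count now 4)
Step 3: +5 fires, +4 burnt (F count now 5)
Step 4: +4 fires, +5 burnt (F count now 4)
Step 5: +3 fires, +4 burnt (F count now 3)
Step 6: +2 fires, +3 burnt (F count now 2)
Step 7: +0 fires, +2 burnt (F count now 0)
Fire out after step 7
Initially T: 21, now '.': 29
Total burnt (originally-T cells now '.'): 20

Answer: 20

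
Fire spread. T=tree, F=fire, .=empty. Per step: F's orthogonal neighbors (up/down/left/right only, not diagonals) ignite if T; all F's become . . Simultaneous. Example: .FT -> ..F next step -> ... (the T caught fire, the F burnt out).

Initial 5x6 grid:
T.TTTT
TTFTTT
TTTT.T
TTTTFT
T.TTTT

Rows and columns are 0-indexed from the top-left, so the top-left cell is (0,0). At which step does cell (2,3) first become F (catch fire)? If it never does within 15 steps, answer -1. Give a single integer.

Step 1: cell (2,3)='T' (+7 fires, +2 burnt)
Step 2: cell (2,3)='F' (+9 fires, +7 burnt)
  -> target ignites at step 2
Step 3: cell (2,3)='.' (+6 fires, +9 burnt)
Step 4: cell (2,3)='.' (+2 fires, +6 burnt)
Step 5: cell (2,3)='.' (+1 fires, +2 burnt)
Step 6: cell (2,3)='.' (+0 fires, +1 burnt)
  fire out at step 6

2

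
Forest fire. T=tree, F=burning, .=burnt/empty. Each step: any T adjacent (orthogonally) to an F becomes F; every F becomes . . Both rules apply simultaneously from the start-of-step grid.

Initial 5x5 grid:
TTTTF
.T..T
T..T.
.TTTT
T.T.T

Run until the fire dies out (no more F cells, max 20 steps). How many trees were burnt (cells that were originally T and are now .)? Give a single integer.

Answer: 6

Derivation:
Step 1: +2 fires, +1 burnt (F count now 2)
Step 2: +1 fires, +2 burnt (F count now 1)
Step 3: +1 fires, +1 burnt (F count now 1)
Step 4: +2 fires, +1 burnt (F count now 2)
Step 5: +0 fires, +2 burnt (F count now 0)
Fire out after step 5
Initially T: 15, now '.': 16
Total burnt (originally-T cells now '.'): 6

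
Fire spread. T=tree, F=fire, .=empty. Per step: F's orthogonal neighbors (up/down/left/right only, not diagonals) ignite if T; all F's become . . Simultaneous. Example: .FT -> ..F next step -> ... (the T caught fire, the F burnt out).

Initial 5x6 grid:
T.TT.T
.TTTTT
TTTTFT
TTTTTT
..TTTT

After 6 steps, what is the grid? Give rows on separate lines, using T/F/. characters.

Step 1: 4 trees catch fire, 1 burn out
  T.TT.T
  .TTTFT
  TTTF.F
  TTTTFT
  ..TTTT
Step 2: 6 trees catch fire, 4 burn out
  T.TT.T
  .TTF.F
  TTF...
  TTTF.F
  ..TTFT
Step 3: 7 trees catch fire, 6 burn out
  T.TF.F
  .TF...
  TF....
  TTF...
  ..TF.F
Step 4: 5 trees catch fire, 7 burn out
  T.F...
  .F....
  F.....
  TF....
  ..F...
Step 5: 1 trees catch fire, 5 burn out
  T.....
  ......
  ......
  F.....
  ......
Step 6: 0 trees catch fire, 1 burn out
  T.....
  ......
  ......
  ......
  ......

T.....
......
......
......
......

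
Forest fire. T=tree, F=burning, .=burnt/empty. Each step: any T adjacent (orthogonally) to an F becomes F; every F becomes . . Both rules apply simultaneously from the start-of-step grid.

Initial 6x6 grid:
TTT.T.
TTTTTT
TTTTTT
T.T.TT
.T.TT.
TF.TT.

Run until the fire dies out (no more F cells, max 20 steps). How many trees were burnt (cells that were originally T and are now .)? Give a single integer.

Step 1: +2 fires, +1 burnt (F count now 2)
Step 2: +0 fires, +2 burnt (F count now 0)
Fire out after step 2
Initially T: 26, now '.': 12
Total burnt (originally-T cells now '.'): 2

Answer: 2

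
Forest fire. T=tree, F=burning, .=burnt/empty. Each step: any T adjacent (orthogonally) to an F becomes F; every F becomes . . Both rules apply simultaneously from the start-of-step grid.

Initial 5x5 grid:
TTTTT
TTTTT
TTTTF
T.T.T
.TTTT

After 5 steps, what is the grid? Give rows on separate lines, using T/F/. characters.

Step 1: 3 trees catch fire, 1 burn out
  TTTTT
  TTTTF
  TTTF.
  T.T.F
  .TTTT
Step 2: 4 trees catch fire, 3 burn out
  TTTTF
  TTTF.
  TTF..
  T.T..
  .TTTF
Step 3: 5 trees catch fire, 4 burn out
  TTTF.
  TTF..
  TF...
  T.F..
  .TTF.
Step 4: 4 trees catch fire, 5 burn out
  TTF..
  TF...
  F....
  T....
  .TF..
Step 5: 4 trees catch fire, 4 burn out
  TF...
  F....
  .....
  F....
  .F...

TF...
F....
.....
F....
.F...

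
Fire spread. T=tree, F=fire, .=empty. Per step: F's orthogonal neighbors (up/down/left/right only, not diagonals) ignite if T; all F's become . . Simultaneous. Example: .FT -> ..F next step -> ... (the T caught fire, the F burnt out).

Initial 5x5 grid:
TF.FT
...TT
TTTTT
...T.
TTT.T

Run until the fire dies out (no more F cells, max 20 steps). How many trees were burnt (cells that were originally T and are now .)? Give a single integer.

Answer: 10

Derivation:
Step 1: +3 fires, +2 burnt (F count now 3)
Step 2: +2 fires, +3 burnt (F count now 2)
Step 3: +3 fires, +2 burnt (F count now 3)
Step 4: +1 fires, +3 burnt (F count now 1)
Step 5: +1 fires, +1 burnt (F count now 1)
Step 6: +0 fires, +1 burnt (F count now 0)
Fire out after step 6
Initially T: 14, now '.': 21
Total burnt (originally-T cells now '.'): 10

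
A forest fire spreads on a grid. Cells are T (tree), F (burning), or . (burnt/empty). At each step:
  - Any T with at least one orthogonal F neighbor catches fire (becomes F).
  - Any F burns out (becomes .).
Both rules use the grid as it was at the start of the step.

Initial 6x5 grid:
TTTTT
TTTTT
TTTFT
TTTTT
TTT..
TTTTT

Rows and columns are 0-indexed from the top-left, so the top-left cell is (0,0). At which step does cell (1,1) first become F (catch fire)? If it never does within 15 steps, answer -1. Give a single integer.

Step 1: cell (1,1)='T' (+4 fires, +1 burnt)
Step 2: cell (1,1)='T' (+6 fires, +4 burnt)
Step 3: cell (1,1)='F' (+6 fires, +6 burnt)
  -> target ignites at step 3
Step 4: cell (1,1)='.' (+5 fires, +6 burnt)
Step 5: cell (1,1)='.' (+4 fires, +5 burnt)
Step 6: cell (1,1)='.' (+2 fires, +4 burnt)
Step 7: cell (1,1)='.' (+0 fires, +2 burnt)
  fire out at step 7

3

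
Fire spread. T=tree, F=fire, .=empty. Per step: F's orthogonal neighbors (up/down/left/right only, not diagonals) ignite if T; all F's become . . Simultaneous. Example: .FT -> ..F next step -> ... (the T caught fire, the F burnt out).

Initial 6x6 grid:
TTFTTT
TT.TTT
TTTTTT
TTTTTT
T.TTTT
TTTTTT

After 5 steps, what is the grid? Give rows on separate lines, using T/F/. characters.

Step 1: 2 trees catch fire, 1 burn out
  TF.FTT
  TT.TTT
  TTTTTT
  TTTTTT
  T.TTTT
  TTTTTT
Step 2: 4 trees catch fire, 2 burn out
  F...FT
  TF.FTT
  TTTTTT
  TTTTTT
  T.TTTT
  TTTTTT
Step 3: 5 trees catch fire, 4 burn out
  .....F
  F...FT
  TFTFTT
  TTTTTT
  T.TTTT
  TTTTTT
Step 4: 6 trees catch fire, 5 burn out
  ......
  .....F
  F.F.FT
  TFTFTT
  T.TTTT
  TTTTTT
Step 5: 5 trees catch fire, 6 burn out
  ......
  ......
  .....F
  F.F.FT
  T.TFTT
  TTTTTT

......
......
.....F
F.F.FT
T.TFTT
TTTTTT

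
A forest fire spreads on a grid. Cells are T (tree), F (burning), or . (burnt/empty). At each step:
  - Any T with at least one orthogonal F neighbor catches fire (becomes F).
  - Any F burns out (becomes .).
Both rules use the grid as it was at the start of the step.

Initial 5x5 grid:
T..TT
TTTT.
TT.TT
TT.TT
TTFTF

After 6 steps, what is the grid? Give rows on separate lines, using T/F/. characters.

Step 1: 3 trees catch fire, 2 burn out
  T..TT
  TTTT.
  TT.TT
  TT.TF
  TF.F.
Step 2: 4 trees catch fire, 3 burn out
  T..TT
  TTTT.
  TT.TF
  TF.F.
  F....
Step 3: 3 trees catch fire, 4 burn out
  T..TT
  TTTT.
  TF.F.
  F....
  .....
Step 4: 3 trees catch fire, 3 burn out
  T..TT
  TFTF.
  F....
  .....
  .....
Step 5: 3 trees catch fire, 3 burn out
  T..FT
  F.F..
  .....
  .....
  .....
Step 6: 2 trees catch fire, 3 burn out
  F...F
  .....
  .....
  .....
  .....

F...F
.....
.....
.....
.....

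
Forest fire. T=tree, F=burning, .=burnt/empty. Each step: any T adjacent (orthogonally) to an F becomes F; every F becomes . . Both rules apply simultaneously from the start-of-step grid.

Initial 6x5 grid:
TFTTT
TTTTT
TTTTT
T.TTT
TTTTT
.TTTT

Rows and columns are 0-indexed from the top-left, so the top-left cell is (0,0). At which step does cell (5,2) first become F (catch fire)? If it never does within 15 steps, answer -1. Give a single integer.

Step 1: cell (5,2)='T' (+3 fires, +1 burnt)
Step 2: cell (5,2)='T' (+4 fires, +3 burnt)
Step 3: cell (5,2)='T' (+4 fires, +4 burnt)
Step 4: cell (5,2)='T' (+4 fires, +4 burnt)
Step 5: cell (5,2)='T' (+4 fires, +4 burnt)
Step 6: cell (5,2)='F' (+4 fires, +4 burnt)
  -> target ignites at step 6
Step 7: cell (5,2)='.' (+3 fires, +4 burnt)
Step 8: cell (5,2)='.' (+1 fires, +3 burnt)
Step 9: cell (5,2)='.' (+0 fires, +1 burnt)
  fire out at step 9

6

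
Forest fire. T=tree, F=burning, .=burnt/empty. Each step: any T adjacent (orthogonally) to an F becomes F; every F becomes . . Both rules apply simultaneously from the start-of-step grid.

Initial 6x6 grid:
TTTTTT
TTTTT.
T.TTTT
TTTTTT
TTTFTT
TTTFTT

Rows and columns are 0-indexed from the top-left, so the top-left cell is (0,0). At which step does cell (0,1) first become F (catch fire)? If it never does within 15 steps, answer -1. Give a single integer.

Step 1: cell (0,1)='T' (+5 fires, +2 burnt)
Step 2: cell (0,1)='T' (+7 fires, +5 burnt)
Step 3: cell (0,1)='T' (+7 fires, +7 burnt)
Step 4: cell (0,1)='T' (+5 fires, +7 burnt)
Step 5: cell (0,1)='T' (+4 fires, +5 burnt)
Step 6: cell (0,1)='F' (+3 fires, +4 burnt)
  -> target ignites at step 6
Step 7: cell (0,1)='.' (+1 fires, +3 burnt)
Step 8: cell (0,1)='.' (+0 fires, +1 burnt)
  fire out at step 8

6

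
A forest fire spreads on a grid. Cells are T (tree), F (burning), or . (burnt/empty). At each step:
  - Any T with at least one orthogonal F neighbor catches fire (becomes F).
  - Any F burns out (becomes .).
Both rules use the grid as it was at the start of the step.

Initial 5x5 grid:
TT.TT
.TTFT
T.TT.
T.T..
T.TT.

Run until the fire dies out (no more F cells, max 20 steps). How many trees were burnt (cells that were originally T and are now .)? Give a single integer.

Answer: 12

Derivation:
Step 1: +4 fires, +1 burnt (F count now 4)
Step 2: +3 fires, +4 burnt (F count now 3)
Step 3: +2 fires, +3 burnt (F count now 2)
Step 4: +2 fires, +2 burnt (F count now 2)
Step 5: +1 fires, +2 burnt (F count now 1)
Step 6: +0 fires, +1 burnt (F count now 0)
Fire out after step 6
Initially T: 15, now '.': 22
Total burnt (originally-T cells now '.'): 12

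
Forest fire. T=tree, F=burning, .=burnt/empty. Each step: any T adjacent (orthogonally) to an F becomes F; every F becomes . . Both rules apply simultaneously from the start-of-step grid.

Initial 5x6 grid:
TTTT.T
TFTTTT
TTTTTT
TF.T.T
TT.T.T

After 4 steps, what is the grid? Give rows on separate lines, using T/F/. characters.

Step 1: 6 trees catch fire, 2 burn out
  TFTT.T
  F.FTTT
  TFTTTT
  F..T.T
  TF.T.T
Step 2: 6 trees catch fire, 6 burn out
  F.FT.T
  ...FTT
  F.FTTT
  ...T.T
  F..T.T
Step 3: 3 trees catch fire, 6 burn out
  ...F.T
  ....FT
  ...FTT
  ...T.T
  ...T.T
Step 4: 3 trees catch fire, 3 burn out
  .....T
  .....F
  ....FT
  ...F.T
  ...T.T

.....T
.....F
....FT
...F.T
...T.T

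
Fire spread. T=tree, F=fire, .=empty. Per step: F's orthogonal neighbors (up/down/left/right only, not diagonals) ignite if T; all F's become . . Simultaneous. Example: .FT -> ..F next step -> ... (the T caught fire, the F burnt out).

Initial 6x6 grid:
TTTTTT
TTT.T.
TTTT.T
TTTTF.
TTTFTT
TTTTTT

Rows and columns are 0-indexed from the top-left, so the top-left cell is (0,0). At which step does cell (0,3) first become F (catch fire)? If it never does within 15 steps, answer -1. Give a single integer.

Step 1: cell (0,3)='T' (+4 fires, +2 burnt)
Step 2: cell (0,3)='T' (+6 fires, +4 burnt)
Step 3: cell (0,3)='T' (+5 fires, +6 burnt)
Step 4: cell (0,3)='T' (+4 fires, +5 burnt)
Step 5: cell (0,3)='T' (+3 fires, +4 burnt)
Step 6: cell (0,3)='F' (+3 fires, +3 burnt)
  -> target ignites at step 6
Step 7: cell (0,3)='.' (+2 fires, +3 burnt)
Step 8: cell (0,3)='.' (+2 fires, +2 burnt)
Step 9: cell (0,3)='.' (+0 fires, +2 burnt)
  fire out at step 9

6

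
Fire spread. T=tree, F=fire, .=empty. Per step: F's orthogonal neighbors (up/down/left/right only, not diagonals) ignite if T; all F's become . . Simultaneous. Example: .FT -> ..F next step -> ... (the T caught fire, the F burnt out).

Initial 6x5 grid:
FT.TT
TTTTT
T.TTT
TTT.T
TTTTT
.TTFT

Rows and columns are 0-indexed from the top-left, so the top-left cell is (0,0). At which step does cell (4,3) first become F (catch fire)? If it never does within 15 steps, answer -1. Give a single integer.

Step 1: cell (4,3)='F' (+5 fires, +2 burnt)
  -> target ignites at step 1
Step 2: cell (4,3)='.' (+5 fires, +5 burnt)
Step 3: cell (4,3)='.' (+5 fires, +5 burnt)
Step 4: cell (4,3)='.' (+5 fires, +5 burnt)
Step 5: cell (4,3)='.' (+3 fires, +5 burnt)
Step 6: cell (4,3)='.' (+1 fires, +3 burnt)
Step 7: cell (4,3)='.' (+0 fires, +1 burnt)
  fire out at step 7

1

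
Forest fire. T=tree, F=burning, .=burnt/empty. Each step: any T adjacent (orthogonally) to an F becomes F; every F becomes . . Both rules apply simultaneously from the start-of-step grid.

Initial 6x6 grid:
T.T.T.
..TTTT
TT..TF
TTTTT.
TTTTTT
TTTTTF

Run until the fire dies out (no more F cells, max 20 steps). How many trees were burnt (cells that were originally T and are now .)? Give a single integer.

Step 1: +4 fires, +2 burnt (F count now 4)
Step 2: +4 fires, +4 burnt (F count now 4)
Step 3: +5 fires, +4 burnt (F count now 5)
Step 4: +4 fires, +5 burnt (F count now 4)
Step 5: +4 fires, +4 burnt (F count now 4)
Step 6: +3 fires, +4 burnt (F count now 3)
Step 7: +1 fires, +3 burnt (F count now 1)
Step 8: +0 fires, +1 burnt (F count now 0)
Fire out after step 8
Initially T: 26, now '.': 35
Total burnt (originally-T cells now '.'): 25

Answer: 25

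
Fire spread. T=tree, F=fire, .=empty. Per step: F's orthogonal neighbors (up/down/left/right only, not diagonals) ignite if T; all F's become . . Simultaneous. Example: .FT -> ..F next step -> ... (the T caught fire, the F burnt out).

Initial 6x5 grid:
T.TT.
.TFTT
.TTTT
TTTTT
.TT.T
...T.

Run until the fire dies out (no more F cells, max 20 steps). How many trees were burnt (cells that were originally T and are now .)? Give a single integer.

Answer: 17

Derivation:
Step 1: +4 fires, +1 burnt (F count now 4)
Step 2: +5 fires, +4 burnt (F count now 5)
Step 3: +4 fires, +5 burnt (F count now 4)
Step 4: +3 fires, +4 burnt (F count now 3)
Step 5: +1 fires, +3 burnt (F count now 1)
Step 6: +0 fires, +1 burnt (F count now 0)
Fire out after step 6
Initially T: 19, now '.': 28
Total burnt (originally-T cells now '.'): 17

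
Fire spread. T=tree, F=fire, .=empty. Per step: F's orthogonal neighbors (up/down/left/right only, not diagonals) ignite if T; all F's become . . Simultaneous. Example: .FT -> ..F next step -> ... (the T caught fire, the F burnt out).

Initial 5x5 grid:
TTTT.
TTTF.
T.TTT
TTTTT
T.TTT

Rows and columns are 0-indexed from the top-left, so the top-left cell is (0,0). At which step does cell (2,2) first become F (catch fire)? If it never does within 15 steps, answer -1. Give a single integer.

Step 1: cell (2,2)='T' (+3 fires, +1 burnt)
Step 2: cell (2,2)='F' (+5 fires, +3 burnt)
  -> target ignites at step 2
Step 3: cell (2,2)='.' (+5 fires, +5 burnt)
Step 4: cell (2,2)='.' (+5 fires, +5 burnt)
Step 5: cell (2,2)='.' (+1 fires, +5 burnt)
Step 6: cell (2,2)='.' (+1 fires, +1 burnt)
Step 7: cell (2,2)='.' (+0 fires, +1 burnt)
  fire out at step 7

2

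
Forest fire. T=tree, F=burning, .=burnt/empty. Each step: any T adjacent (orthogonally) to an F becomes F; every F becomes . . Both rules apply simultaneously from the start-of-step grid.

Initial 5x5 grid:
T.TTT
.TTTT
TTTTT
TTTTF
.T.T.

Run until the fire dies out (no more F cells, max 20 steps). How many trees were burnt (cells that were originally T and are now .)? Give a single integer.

Answer: 18

Derivation:
Step 1: +2 fires, +1 burnt (F count now 2)
Step 2: +4 fires, +2 burnt (F count now 4)
Step 3: +4 fires, +4 burnt (F count now 4)
Step 4: +5 fires, +4 burnt (F count now 5)
Step 5: +3 fires, +5 burnt (F count now 3)
Step 6: +0 fires, +3 burnt (F count now 0)
Fire out after step 6
Initially T: 19, now '.': 24
Total burnt (originally-T cells now '.'): 18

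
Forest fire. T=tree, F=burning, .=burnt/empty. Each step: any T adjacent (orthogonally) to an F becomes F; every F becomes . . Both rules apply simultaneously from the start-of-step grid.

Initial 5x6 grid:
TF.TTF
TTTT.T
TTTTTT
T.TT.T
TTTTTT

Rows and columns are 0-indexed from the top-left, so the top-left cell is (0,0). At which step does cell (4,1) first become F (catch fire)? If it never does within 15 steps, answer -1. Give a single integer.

Step 1: cell (4,1)='T' (+4 fires, +2 burnt)
Step 2: cell (4,1)='T' (+5 fires, +4 burnt)
Step 3: cell (4,1)='T' (+5 fires, +5 burnt)
Step 4: cell (4,1)='T' (+4 fires, +5 burnt)
Step 5: cell (4,1)='T' (+4 fires, +4 burnt)
Step 6: cell (4,1)='F' (+2 fires, +4 burnt)
  -> target ignites at step 6
Step 7: cell (4,1)='.' (+0 fires, +2 burnt)
  fire out at step 7

6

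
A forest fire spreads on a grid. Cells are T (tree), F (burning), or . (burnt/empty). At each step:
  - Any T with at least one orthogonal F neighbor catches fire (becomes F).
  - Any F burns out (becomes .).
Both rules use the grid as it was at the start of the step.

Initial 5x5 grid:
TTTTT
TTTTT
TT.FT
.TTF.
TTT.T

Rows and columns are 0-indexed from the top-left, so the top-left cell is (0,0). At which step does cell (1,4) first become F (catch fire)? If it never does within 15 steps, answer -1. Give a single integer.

Step 1: cell (1,4)='T' (+3 fires, +2 burnt)
Step 2: cell (1,4)='F' (+5 fires, +3 burnt)
  -> target ignites at step 2
Step 3: cell (1,4)='.' (+5 fires, +5 burnt)
Step 4: cell (1,4)='.' (+4 fires, +5 burnt)
Step 5: cell (1,4)='.' (+1 fires, +4 burnt)
Step 6: cell (1,4)='.' (+0 fires, +1 burnt)
  fire out at step 6

2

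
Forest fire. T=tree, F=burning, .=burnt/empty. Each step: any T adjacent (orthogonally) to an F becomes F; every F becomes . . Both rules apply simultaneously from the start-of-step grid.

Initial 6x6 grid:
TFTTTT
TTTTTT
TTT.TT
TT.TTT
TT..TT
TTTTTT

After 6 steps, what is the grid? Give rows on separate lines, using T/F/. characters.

Step 1: 3 trees catch fire, 1 burn out
  F.FTTT
  TFTTTT
  TTT.TT
  TT.TTT
  TT..TT
  TTTTTT
Step 2: 4 trees catch fire, 3 burn out
  ...FTT
  F.FTTT
  TFT.TT
  TT.TTT
  TT..TT
  TTTTTT
Step 3: 5 trees catch fire, 4 burn out
  ....FT
  ...FTT
  F.F.TT
  TF.TTT
  TT..TT
  TTTTTT
Step 4: 4 trees catch fire, 5 burn out
  .....F
  ....FT
  ....TT
  F..TTT
  TF..TT
  TTTTTT
Step 5: 4 trees catch fire, 4 burn out
  ......
  .....F
  ....FT
  ...TTT
  F...TT
  TFTTTT
Step 6: 4 trees catch fire, 4 burn out
  ......
  ......
  .....F
  ...TFT
  ....TT
  F.FTTT

......
......
.....F
...TFT
....TT
F.FTTT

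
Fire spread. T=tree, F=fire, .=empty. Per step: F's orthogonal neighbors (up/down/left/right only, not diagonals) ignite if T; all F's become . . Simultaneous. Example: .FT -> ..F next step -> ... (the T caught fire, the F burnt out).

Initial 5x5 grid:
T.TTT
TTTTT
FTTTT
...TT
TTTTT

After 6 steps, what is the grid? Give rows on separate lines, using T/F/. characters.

Step 1: 2 trees catch fire, 1 burn out
  T.TTT
  FTTTT
  .FTTT
  ...TT
  TTTTT
Step 2: 3 trees catch fire, 2 burn out
  F.TTT
  .FTTT
  ..FTT
  ...TT
  TTTTT
Step 3: 2 trees catch fire, 3 burn out
  ..TTT
  ..FTT
  ...FT
  ...TT
  TTTTT
Step 4: 4 trees catch fire, 2 burn out
  ..FTT
  ...FT
  ....F
  ...FT
  TTTTT
Step 5: 4 trees catch fire, 4 burn out
  ...FT
  ....F
  .....
  ....F
  TTTFT
Step 6: 3 trees catch fire, 4 burn out
  ....F
  .....
  .....
  .....
  TTF.F

....F
.....
.....
.....
TTF.F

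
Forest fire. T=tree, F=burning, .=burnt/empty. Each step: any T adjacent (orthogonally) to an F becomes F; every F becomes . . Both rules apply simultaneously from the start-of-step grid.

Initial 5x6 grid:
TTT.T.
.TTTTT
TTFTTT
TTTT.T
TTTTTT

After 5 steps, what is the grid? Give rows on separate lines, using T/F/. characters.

Step 1: 4 trees catch fire, 1 burn out
  TTT.T.
  .TFTTT
  TF.FTT
  TTFT.T
  TTTTTT
Step 2: 8 trees catch fire, 4 burn out
  TTF.T.
  .F.FTT
  F...FT
  TF.F.T
  TTFTTT
Step 3: 6 trees catch fire, 8 burn out
  TF..T.
  ....FT
  .....F
  F....T
  TF.FTT
Step 4: 6 trees catch fire, 6 burn out
  F...F.
  .....F
  ......
  .....F
  F...FT
Step 5: 1 trees catch fire, 6 burn out
  ......
  ......
  ......
  ......
  .....F

......
......
......
......
.....F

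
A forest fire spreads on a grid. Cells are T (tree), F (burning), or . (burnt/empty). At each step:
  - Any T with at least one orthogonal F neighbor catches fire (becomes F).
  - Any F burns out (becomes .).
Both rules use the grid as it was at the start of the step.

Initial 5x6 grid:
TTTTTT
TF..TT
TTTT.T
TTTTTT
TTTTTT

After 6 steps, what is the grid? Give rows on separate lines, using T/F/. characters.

Step 1: 3 trees catch fire, 1 burn out
  TFTTTT
  F...TT
  TFTT.T
  TTTTTT
  TTTTTT
Step 2: 5 trees catch fire, 3 burn out
  F.FTTT
  ....TT
  F.FT.T
  TFTTTT
  TTTTTT
Step 3: 5 trees catch fire, 5 burn out
  ...FTT
  ....TT
  ...F.T
  F.FTTT
  TFTTTT
Step 4: 4 trees catch fire, 5 burn out
  ....FT
  ....TT
  .....T
  ...FTT
  F.FTTT
Step 5: 4 trees catch fire, 4 burn out
  .....F
  ....FT
  .....T
  ....FT
  ...FTT
Step 6: 3 trees catch fire, 4 burn out
  ......
  .....F
  .....T
  .....F
  ....FT

......
.....F
.....T
.....F
....FT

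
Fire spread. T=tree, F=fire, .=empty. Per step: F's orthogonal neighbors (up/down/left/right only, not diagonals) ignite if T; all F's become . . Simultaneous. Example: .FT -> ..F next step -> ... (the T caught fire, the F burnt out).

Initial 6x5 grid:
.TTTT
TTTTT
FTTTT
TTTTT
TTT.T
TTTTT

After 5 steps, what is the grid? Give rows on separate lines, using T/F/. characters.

Step 1: 3 trees catch fire, 1 burn out
  .TTTT
  FTTTT
  .FTTT
  FTTTT
  TTT.T
  TTTTT
Step 2: 4 trees catch fire, 3 burn out
  .TTTT
  .FTTT
  ..FTT
  .FTTT
  FTT.T
  TTTTT
Step 3: 6 trees catch fire, 4 burn out
  .FTTT
  ..FTT
  ...FT
  ..FTT
  .FT.T
  FTTTT
Step 4: 6 trees catch fire, 6 burn out
  ..FTT
  ...FT
  ....F
  ...FT
  ..F.T
  .FTTT
Step 5: 4 trees catch fire, 6 burn out
  ...FT
  ....F
  .....
  ....F
  ....T
  ..FTT

...FT
....F
.....
....F
....T
..FTT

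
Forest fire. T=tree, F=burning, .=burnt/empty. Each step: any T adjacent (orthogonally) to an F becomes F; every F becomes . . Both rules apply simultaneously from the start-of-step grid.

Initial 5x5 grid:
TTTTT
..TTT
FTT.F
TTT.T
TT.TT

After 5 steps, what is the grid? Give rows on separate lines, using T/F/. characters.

Step 1: 4 trees catch fire, 2 burn out
  TTTTT
  ..TTF
  .FT..
  FTT.F
  TT.TT
Step 2: 6 trees catch fire, 4 burn out
  TTTTF
  ..TF.
  ..F..
  .FT..
  FT.TF
Step 3: 5 trees catch fire, 6 burn out
  TTTF.
  ..F..
  .....
  ..F..
  .F.F.
Step 4: 1 trees catch fire, 5 burn out
  TTF..
  .....
  .....
  .....
  .....
Step 5: 1 trees catch fire, 1 burn out
  TF...
  .....
  .....
  .....
  .....

TF...
.....
.....
.....
.....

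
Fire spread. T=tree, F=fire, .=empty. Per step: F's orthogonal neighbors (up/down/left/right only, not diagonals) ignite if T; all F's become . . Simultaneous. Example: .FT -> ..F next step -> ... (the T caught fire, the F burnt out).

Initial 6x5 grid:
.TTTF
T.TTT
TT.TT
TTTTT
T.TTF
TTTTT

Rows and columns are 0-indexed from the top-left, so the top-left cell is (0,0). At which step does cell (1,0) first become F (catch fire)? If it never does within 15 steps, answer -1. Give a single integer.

Step 1: cell (1,0)='T' (+5 fires, +2 burnt)
Step 2: cell (1,0)='T' (+6 fires, +5 burnt)
Step 3: cell (1,0)='T' (+5 fires, +6 burnt)
Step 4: cell (1,0)='T' (+2 fires, +5 burnt)
Step 5: cell (1,0)='T' (+3 fires, +2 burnt)
Step 6: cell (1,0)='T' (+2 fires, +3 burnt)
Step 7: cell (1,0)='F' (+1 fires, +2 burnt)
  -> target ignites at step 7
Step 8: cell (1,0)='.' (+0 fires, +1 burnt)
  fire out at step 8

7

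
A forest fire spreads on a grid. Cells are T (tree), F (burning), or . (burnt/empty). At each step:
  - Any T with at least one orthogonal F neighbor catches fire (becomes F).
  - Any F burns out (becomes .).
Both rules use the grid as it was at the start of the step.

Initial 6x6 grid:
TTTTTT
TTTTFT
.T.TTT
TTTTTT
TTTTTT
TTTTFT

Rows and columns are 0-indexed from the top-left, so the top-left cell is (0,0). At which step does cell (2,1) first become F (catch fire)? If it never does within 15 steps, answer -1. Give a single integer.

Step 1: cell (2,1)='T' (+7 fires, +2 burnt)
Step 2: cell (2,1)='T' (+9 fires, +7 burnt)
Step 3: cell (2,1)='T' (+6 fires, +9 burnt)
Step 4: cell (2,1)='F' (+6 fires, +6 burnt)
  -> target ignites at step 4
Step 5: cell (2,1)='.' (+3 fires, +6 burnt)
Step 6: cell (2,1)='.' (+1 fires, +3 burnt)
Step 7: cell (2,1)='.' (+0 fires, +1 burnt)
  fire out at step 7

4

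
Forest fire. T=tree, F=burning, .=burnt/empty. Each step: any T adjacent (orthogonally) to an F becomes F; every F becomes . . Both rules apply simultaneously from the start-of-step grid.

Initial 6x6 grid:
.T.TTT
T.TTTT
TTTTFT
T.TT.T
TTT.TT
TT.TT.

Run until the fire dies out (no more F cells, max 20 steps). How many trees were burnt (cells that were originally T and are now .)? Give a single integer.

Step 1: +3 fires, +1 burnt (F count now 3)
Step 2: +6 fires, +3 burnt (F count now 6)
Step 3: +6 fires, +6 burnt (F count now 6)
Step 4: +3 fires, +6 burnt (F count now 3)
Step 5: +4 fires, +3 burnt (F count now 4)
Step 6: +3 fires, +4 burnt (F count now 3)
Step 7: +1 fires, +3 burnt (F count now 1)
Step 8: +0 fires, +1 burnt (F count now 0)
Fire out after step 8
Initially T: 27, now '.': 35
Total burnt (originally-T cells now '.'): 26

Answer: 26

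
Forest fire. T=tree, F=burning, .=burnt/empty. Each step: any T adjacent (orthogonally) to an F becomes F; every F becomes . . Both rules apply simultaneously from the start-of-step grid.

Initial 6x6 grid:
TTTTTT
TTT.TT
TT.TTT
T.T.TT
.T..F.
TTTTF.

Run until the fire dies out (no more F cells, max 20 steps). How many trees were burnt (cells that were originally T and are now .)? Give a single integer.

Answer: 24

Derivation:
Step 1: +2 fires, +2 burnt (F count now 2)
Step 2: +3 fires, +2 burnt (F count now 3)
Step 3: +4 fires, +3 burnt (F count now 4)
Step 4: +4 fires, +4 burnt (F count now 4)
Step 5: +2 fires, +4 burnt (F count now 2)
Step 6: +1 fires, +2 burnt (F count now 1)
Step 7: +2 fires, +1 burnt (F count now 2)
Step 8: +2 fires, +2 burnt (F count now 2)
Step 9: +2 fires, +2 burnt (F count now 2)
Step 10: +1 fires, +2 burnt (F count now 1)
Step 11: +1 fires, +1 burnt (F count now 1)
Step 12: +0 fires, +1 burnt (F count now 0)
Fire out after step 12
Initially T: 25, now '.': 35
Total burnt (originally-T cells now '.'): 24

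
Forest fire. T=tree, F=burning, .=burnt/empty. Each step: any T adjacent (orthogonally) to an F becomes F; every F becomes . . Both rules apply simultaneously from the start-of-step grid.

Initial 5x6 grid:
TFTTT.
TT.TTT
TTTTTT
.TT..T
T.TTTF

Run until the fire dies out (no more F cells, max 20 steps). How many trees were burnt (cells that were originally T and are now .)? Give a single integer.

Step 1: +5 fires, +2 burnt (F count now 5)
Step 2: +5 fires, +5 burnt (F count now 5)
Step 3: +8 fires, +5 burnt (F count now 8)
Step 4: +3 fires, +8 burnt (F count now 3)
Step 5: +0 fires, +3 burnt (F count now 0)
Fire out after step 5
Initially T: 22, now '.': 29
Total burnt (originally-T cells now '.'): 21

Answer: 21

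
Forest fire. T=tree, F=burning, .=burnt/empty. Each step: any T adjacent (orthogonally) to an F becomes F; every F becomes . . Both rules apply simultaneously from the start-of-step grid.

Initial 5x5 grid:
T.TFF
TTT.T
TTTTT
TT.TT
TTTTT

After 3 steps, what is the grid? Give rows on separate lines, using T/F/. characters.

Step 1: 2 trees catch fire, 2 burn out
  T.F..
  TTT.F
  TTTTT
  TT.TT
  TTTTT
Step 2: 2 trees catch fire, 2 burn out
  T....
  TTF..
  TTTTF
  TT.TT
  TTTTT
Step 3: 4 trees catch fire, 2 burn out
  T....
  TF...
  TTFF.
  TT.TF
  TTTTT

T....
TF...
TTFF.
TT.TF
TTTTT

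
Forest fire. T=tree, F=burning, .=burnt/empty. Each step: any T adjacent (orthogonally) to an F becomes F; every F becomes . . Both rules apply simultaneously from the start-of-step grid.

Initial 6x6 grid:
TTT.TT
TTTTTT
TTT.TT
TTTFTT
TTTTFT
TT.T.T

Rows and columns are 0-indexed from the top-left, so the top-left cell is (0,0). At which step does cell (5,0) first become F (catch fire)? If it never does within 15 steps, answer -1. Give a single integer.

Step 1: cell (5,0)='T' (+4 fires, +2 burnt)
Step 2: cell (5,0)='T' (+7 fires, +4 burnt)
Step 3: cell (5,0)='T' (+6 fires, +7 burnt)
Step 4: cell (5,0)='T' (+8 fires, +6 burnt)
Step 5: cell (5,0)='F' (+4 fires, +8 burnt)
  -> target ignites at step 5
Step 6: cell (5,0)='.' (+1 fires, +4 burnt)
Step 7: cell (5,0)='.' (+0 fires, +1 burnt)
  fire out at step 7

5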